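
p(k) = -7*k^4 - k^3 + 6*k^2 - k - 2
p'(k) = -28*k^3 - 3*k^2 + 12*k - 1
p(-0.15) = -1.72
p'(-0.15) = -2.77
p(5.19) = -5064.25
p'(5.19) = -3933.88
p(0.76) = -2.07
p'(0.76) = -5.90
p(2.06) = -113.40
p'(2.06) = -233.78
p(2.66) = -331.48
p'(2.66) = -517.30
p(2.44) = -231.36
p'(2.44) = -396.33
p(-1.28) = -7.58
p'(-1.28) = 37.45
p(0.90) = -3.36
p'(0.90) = -13.04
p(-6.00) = -8636.00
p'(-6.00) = 5867.00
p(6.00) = -9080.00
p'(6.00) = -6085.00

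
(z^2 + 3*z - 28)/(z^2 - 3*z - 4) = (z + 7)/(z + 1)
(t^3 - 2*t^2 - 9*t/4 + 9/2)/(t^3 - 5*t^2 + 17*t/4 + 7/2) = (4*t^2 - 9)/(4*t^2 - 12*t - 7)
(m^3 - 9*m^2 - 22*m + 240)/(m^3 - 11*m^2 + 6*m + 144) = (m + 5)/(m + 3)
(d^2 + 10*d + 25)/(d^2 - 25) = (d + 5)/(d - 5)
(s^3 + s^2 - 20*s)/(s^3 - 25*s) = (s - 4)/(s - 5)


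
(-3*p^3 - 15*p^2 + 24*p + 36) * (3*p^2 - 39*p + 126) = -9*p^5 + 72*p^4 + 279*p^3 - 2718*p^2 + 1620*p + 4536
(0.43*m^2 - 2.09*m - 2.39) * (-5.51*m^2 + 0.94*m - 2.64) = -2.3693*m^4 + 11.9201*m^3 + 10.0691*m^2 + 3.271*m + 6.3096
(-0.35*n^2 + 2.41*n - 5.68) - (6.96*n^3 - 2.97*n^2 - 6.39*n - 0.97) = -6.96*n^3 + 2.62*n^2 + 8.8*n - 4.71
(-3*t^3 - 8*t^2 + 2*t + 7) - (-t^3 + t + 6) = -2*t^3 - 8*t^2 + t + 1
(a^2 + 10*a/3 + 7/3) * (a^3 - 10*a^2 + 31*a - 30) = a^5 - 20*a^4/3 + 50*a^2 - 83*a/3 - 70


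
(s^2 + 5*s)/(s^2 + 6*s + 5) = s/(s + 1)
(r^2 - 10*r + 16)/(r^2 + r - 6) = (r - 8)/(r + 3)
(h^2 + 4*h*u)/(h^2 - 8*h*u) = (h + 4*u)/(h - 8*u)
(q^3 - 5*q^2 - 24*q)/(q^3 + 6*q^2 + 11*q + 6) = q*(q - 8)/(q^2 + 3*q + 2)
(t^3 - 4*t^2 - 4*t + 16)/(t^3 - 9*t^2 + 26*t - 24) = (t + 2)/(t - 3)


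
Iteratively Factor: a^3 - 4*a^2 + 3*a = (a - 3)*(a^2 - a) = a*(a - 3)*(a - 1)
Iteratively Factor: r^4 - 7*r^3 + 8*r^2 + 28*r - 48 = (r - 3)*(r^3 - 4*r^2 - 4*r + 16) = (r - 3)*(r - 2)*(r^2 - 2*r - 8) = (r - 4)*(r - 3)*(r - 2)*(r + 2)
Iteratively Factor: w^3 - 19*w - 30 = (w + 3)*(w^2 - 3*w - 10) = (w - 5)*(w + 3)*(w + 2)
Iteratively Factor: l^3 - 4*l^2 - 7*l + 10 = (l + 2)*(l^2 - 6*l + 5) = (l - 1)*(l + 2)*(l - 5)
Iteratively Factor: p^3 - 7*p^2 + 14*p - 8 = (p - 4)*(p^2 - 3*p + 2) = (p - 4)*(p - 2)*(p - 1)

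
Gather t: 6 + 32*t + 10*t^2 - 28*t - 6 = 10*t^2 + 4*t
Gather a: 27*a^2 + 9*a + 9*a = 27*a^2 + 18*a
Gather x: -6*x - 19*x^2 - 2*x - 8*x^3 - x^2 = -8*x^3 - 20*x^2 - 8*x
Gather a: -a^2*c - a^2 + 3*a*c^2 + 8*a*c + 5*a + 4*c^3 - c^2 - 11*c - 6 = a^2*(-c - 1) + a*(3*c^2 + 8*c + 5) + 4*c^3 - c^2 - 11*c - 6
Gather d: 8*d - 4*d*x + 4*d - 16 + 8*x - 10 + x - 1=d*(12 - 4*x) + 9*x - 27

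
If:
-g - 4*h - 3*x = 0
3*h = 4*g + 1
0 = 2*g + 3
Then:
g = -3/2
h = -5/3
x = 49/18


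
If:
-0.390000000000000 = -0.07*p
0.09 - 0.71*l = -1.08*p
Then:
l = 8.60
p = 5.57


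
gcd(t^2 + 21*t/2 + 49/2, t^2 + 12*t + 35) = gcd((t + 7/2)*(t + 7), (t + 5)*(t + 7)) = t + 7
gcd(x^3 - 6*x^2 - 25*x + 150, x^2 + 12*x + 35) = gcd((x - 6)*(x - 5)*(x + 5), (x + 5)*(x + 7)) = x + 5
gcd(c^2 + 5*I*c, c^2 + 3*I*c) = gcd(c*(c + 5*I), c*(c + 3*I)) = c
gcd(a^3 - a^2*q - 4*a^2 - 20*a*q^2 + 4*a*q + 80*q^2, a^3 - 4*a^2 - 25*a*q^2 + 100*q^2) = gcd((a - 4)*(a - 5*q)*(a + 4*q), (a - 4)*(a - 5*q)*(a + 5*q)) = -a^2 + 5*a*q + 4*a - 20*q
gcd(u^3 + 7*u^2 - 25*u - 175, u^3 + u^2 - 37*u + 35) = u^2 + 2*u - 35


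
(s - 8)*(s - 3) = s^2 - 11*s + 24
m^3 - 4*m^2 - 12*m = m*(m - 6)*(m + 2)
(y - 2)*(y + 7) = y^2 + 5*y - 14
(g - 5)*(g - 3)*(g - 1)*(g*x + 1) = g^4*x - 9*g^3*x + g^3 + 23*g^2*x - 9*g^2 - 15*g*x + 23*g - 15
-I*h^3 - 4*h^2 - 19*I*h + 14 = (h - 7*I)*(h + 2*I)*(-I*h + 1)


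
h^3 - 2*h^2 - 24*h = h*(h - 6)*(h + 4)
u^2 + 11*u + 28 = (u + 4)*(u + 7)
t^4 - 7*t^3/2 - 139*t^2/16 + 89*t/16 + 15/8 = (t - 5)*(t - 3/4)*(t + 1/4)*(t + 2)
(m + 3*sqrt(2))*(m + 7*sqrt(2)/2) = m^2 + 13*sqrt(2)*m/2 + 21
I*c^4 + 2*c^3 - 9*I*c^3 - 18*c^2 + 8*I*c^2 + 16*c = c*(c - 8)*(c - 2*I)*(I*c - I)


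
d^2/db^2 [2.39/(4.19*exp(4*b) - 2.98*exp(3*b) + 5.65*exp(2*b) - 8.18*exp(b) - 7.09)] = ((-160.2256*exp(3*b) + 64.0998*exp(2*b) - 54.014*exp(b) + 19.5502)*(-4.19*exp(4*b) + 2.98*exp(3*b) - 5.65*exp(2*b) + 8.18*exp(b) + 7.09) - 2.39*(16.76*exp(3*b) - 8.94*exp(2*b) + 11.3*exp(b) - 8.18)*(33.52*exp(3*b) - 17.88*exp(2*b) + 22.6*exp(b) - 16.36)*exp(b))*exp(b)/(-4.19*exp(4*b) + 2.98*exp(3*b) - 5.65*exp(2*b) + 8.18*exp(b) + 7.09)^3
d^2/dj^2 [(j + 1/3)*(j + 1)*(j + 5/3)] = 6*j + 6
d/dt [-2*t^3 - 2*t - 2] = -6*t^2 - 2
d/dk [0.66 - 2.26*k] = -2.26000000000000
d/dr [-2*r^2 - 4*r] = -4*r - 4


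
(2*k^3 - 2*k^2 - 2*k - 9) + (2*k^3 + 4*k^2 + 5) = 4*k^3 + 2*k^2 - 2*k - 4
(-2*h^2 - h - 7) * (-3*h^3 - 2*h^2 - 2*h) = 6*h^5 + 7*h^4 + 27*h^3 + 16*h^2 + 14*h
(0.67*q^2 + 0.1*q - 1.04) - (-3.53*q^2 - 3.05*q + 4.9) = 4.2*q^2 + 3.15*q - 5.94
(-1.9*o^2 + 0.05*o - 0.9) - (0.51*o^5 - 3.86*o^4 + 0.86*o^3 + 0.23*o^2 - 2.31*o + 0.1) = -0.51*o^5 + 3.86*o^4 - 0.86*o^3 - 2.13*o^2 + 2.36*o - 1.0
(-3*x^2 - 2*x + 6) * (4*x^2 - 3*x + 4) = -12*x^4 + x^3 + 18*x^2 - 26*x + 24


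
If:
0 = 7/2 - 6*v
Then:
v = 7/12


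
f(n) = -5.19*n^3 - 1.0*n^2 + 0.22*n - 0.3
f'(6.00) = -572.30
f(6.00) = -1156.02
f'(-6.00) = -548.30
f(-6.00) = 1083.42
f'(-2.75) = -112.03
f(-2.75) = 99.47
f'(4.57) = -334.10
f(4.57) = -515.53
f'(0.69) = -8.57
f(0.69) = -2.33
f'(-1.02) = -13.94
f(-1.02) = 3.94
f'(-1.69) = -40.87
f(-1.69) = 21.52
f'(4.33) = -300.36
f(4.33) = -439.43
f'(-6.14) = -574.48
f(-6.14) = 1162.01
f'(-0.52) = -2.95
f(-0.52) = 0.04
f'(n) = -15.57*n^2 - 2.0*n + 0.22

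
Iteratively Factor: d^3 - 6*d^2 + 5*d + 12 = (d + 1)*(d^2 - 7*d + 12) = (d - 4)*(d + 1)*(d - 3)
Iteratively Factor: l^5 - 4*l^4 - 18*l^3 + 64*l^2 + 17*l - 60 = (l - 3)*(l^4 - l^3 - 21*l^2 + l + 20) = (l - 3)*(l + 1)*(l^3 - 2*l^2 - 19*l + 20) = (l - 5)*(l - 3)*(l + 1)*(l^2 + 3*l - 4) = (l - 5)*(l - 3)*(l - 1)*(l + 1)*(l + 4)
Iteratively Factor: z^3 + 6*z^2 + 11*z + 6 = (z + 2)*(z^2 + 4*z + 3) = (z + 2)*(z + 3)*(z + 1)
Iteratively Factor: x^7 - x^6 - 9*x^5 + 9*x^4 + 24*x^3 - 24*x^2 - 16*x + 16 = (x - 1)*(x^6 - 9*x^4 + 24*x^2 - 16) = (x - 2)*(x - 1)*(x^5 + 2*x^4 - 5*x^3 - 10*x^2 + 4*x + 8) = (x - 2)*(x - 1)*(x + 1)*(x^4 + x^3 - 6*x^2 - 4*x + 8) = (x - 2)*(x - 1)*(x + 1)*(x + 2)*(x^3 - x^2 - 4*x + 4) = (x - 2)*(x - 1)*(x + 1)*(x + 2)^2*(x^2 - 3*x + 2) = (x - 2)*(x - 1)^2*(x + 1)*(x + 2)^2*(x - 2)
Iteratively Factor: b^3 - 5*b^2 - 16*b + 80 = (b - 4)*(b^2 - b - 20) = (b - 5)*(b - 4)*(b + 4)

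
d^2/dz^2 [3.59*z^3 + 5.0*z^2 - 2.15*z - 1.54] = 21.54*z + 10.0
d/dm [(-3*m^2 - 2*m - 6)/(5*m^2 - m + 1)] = (13*m^2 + 54*m - 8)/(25*m^4 - 10*m^3 + 11*m^2 - 2*m + 1)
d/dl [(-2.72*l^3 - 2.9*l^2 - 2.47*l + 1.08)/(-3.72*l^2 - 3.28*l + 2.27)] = (10.1184*l^4 + 17.8432*l^3 - 18.1996*l^2 - 5.1308*l - 2.0645)/(13.8384*l^4 + 24.4032*l^3 - 6.1304*l^2 - 14.8912*l + 5.1529)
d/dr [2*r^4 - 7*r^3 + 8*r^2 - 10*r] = 8*r^3 - 21*r^2 + 16*r - 10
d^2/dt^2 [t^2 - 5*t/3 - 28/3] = 2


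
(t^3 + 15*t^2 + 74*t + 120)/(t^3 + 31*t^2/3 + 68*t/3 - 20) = 3*(t + 4)/(3*t - 2)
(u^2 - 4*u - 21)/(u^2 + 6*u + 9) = (u - 7)/(u + 3)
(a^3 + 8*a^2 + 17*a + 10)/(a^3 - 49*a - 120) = (a^2 + 3*a + 2)/(a^2 - 5*a - 24)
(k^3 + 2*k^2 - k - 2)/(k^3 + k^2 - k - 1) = (k + 2)/(k + 1)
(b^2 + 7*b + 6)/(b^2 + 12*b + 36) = (b + 1)/(b + 6)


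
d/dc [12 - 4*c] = -4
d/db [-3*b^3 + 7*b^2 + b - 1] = -9*b^2 + 14*b + 1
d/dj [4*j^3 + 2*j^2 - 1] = 4*j*(3*j + 1)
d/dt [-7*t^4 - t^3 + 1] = t^2*(-28*t - 3)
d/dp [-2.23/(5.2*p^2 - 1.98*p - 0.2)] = (23.192*p - 4.4154)/(-5.2*p^2 + 1.98*p + 0.2)^2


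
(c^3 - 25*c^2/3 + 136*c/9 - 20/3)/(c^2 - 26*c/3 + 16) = (9*c^2 - 21*c + 10)/(3*(3*c - 8))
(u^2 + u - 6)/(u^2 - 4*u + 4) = (u + 3)/(u - 2)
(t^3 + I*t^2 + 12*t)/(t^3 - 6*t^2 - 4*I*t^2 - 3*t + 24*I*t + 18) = t*(t + 4*I)/(t^2 - t*(6 + I) + 6*I)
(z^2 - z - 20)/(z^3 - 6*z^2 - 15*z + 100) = 1/(z - 5)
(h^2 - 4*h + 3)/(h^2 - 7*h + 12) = (h - 1)/(h - 4)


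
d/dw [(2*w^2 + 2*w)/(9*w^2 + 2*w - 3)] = 2*(-7*w^2 - 6*w - 3)/(81*w^4 + 36*w^3 - 50*w^2 - 12*w + 9)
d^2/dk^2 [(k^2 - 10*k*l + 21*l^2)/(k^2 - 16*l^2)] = 2*l*(-10*k^3 + 111*k^2*l - 480*k*l^2 + 592*l^3)/(k^6 - 48*k^4*l^2 + 768*k^2*l^4 - 4096*l^6)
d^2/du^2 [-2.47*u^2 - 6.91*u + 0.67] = -4.94000000000000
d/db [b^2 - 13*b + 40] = 2*b - 13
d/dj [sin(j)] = cos(j)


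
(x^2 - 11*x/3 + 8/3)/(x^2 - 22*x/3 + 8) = (3*x^2 - 11*x + 8)/(3*x^2 - 22*x + 24)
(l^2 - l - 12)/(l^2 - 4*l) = (l + 3)/l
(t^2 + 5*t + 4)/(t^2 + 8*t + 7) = (t + 4)/(t + 7)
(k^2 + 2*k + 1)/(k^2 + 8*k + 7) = (k + 1)/(k + 7)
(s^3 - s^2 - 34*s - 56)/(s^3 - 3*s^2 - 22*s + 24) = (s^2 - 5*s - 14)/(s^2 - 7*s + 6)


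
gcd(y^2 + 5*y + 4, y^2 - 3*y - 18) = 1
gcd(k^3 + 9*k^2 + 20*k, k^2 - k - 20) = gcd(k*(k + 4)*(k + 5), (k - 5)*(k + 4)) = k + 4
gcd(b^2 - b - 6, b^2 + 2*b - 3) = 1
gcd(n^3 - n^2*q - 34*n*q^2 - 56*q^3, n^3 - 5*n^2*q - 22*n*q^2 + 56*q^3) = -n^2 + 3*n*q + 28*q^2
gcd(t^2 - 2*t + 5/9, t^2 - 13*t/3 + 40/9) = t - 5/3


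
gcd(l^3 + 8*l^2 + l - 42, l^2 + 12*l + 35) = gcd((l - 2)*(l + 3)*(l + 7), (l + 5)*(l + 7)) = l + 7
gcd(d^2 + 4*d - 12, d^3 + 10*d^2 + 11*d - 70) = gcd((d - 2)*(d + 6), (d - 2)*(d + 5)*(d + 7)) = d - 2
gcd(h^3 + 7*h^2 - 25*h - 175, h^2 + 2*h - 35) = h^2 + 2*h - 35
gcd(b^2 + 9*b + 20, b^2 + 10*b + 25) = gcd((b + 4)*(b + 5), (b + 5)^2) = b + 5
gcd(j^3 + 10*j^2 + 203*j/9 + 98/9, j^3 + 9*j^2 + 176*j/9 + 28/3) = j^2 + 3*j + 14/9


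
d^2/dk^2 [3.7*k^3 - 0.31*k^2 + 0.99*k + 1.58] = 22.2*k - 0.62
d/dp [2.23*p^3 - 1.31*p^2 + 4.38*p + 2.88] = 6.69*p^2 - 2.62*p + 4.38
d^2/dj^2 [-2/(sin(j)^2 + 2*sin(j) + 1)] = 4*(2*sin(j) - 3)/(sin(j) + 1)^3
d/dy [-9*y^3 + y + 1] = 1 - 27*y^2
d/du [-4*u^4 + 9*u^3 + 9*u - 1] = -16*u^3 + 27*u^2 + 9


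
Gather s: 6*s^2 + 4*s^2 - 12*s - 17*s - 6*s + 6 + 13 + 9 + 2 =10*s^2 - 35*s + 30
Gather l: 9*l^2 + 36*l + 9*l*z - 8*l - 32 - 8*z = 9*l^2 + l*(9*z + 28) - 8*z - 32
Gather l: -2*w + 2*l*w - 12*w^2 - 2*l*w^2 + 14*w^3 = l*(-2*w^2 + 2*w) + 14*w^3 - 12*w^2 - 2*w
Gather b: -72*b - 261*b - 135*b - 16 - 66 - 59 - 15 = -468*b - 156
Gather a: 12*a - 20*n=12*a - 20*n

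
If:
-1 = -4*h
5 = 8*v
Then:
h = 1/4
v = 5/8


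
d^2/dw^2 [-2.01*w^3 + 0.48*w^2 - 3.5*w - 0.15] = 0.96 - 12.06*w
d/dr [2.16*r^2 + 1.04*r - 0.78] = 4.32*r + 1.04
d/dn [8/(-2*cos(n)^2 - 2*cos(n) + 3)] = -(16*sin(n) + 16*sin(2*n))/(2*cos(n) + cos(2*n) - 2)^2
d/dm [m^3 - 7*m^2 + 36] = m*(3*m - 14)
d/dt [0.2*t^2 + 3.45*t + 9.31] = 0.4*t + 3.45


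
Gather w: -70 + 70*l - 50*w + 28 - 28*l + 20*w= 42*l - 30*w - 42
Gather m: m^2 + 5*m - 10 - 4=m^2 + 5*m - 14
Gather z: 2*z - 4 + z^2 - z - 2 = z^2 + z - 6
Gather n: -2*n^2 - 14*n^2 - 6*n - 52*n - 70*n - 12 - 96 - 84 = -16*n^2 - 128*n - 192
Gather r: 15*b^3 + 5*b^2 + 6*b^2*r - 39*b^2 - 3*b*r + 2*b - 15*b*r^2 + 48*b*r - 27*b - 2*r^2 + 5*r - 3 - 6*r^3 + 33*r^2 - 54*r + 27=15*b^3 - 34*b^2 - 25*b - 6*r^3 + r^2*(31 - 15*b) + r*(6*b^2 + 45*b - 49) + 24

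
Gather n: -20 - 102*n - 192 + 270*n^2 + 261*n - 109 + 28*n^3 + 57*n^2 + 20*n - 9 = 28*n^3 + 327*n^2 + 179*n - 330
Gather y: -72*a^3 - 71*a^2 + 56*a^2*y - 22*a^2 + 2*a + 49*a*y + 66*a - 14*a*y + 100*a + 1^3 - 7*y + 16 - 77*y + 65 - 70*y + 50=-72*a^3 - 93*a^2 + 168*a + y*(56*a^2 + 35*a - 154) + 132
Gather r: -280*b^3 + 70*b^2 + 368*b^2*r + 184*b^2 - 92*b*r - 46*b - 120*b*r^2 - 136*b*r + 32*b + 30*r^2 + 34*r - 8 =-280*b^3 + 254*b^2 - 14*b + r^2*(30 - 120*b) + r*(368*b^2 - 228*b + 34) - 8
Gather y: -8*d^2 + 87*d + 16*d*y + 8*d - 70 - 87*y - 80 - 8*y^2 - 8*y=-8*d^2 + 95*d - 8*y^2 + y*(16*d - 95) - 150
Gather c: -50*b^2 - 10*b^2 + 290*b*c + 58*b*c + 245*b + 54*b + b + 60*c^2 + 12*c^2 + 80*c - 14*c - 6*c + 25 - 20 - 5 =-60*b^2 + 300*b + 72*c^2 + c*(348*b + 60)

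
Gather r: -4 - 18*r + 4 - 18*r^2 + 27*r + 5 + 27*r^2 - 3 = 9*r^2 + 9*r + 2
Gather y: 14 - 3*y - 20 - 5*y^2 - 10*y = -5*y^2 - 13*y - 6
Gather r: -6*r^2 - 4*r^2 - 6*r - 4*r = -10*r^2 - 10*r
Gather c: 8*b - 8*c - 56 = 8*b - 8*c - 56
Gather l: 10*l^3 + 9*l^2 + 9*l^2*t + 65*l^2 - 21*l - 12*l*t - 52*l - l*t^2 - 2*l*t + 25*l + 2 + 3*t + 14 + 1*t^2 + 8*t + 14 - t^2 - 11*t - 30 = 10*l^3 + l^2*(9*t + 74) + l*(-t^2 - 14*t - 48)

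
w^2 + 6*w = w*(w + 6)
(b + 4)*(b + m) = b^2 + b*m + 4*b + 4*m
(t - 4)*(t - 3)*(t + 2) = t^3 - 5*t^2 - 2*t + 24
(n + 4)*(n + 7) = n^2 + 11*n + 28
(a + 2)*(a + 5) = a^2 + 7*a + 10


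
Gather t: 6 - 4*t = 6 - 4*t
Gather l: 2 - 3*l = 2 - 3*l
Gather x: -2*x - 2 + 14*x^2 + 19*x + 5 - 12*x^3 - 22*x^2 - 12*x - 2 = -12*x^3 - 8*x^2 + 5*x + 1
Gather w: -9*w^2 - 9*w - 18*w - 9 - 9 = -9*w^2 - 27*w - 18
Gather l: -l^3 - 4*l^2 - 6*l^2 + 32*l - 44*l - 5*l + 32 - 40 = -l^3 - 10*l^2 - 17*l - 8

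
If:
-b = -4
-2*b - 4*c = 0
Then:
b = 4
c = -2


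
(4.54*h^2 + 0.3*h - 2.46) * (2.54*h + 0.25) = 11.5316*h^3 + 1.897*h^2 - 6.1734*h - 0.615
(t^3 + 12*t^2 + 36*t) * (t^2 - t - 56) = t^5 + 11*t^4 - 32*t^3 - 708*t^2 - 2016*t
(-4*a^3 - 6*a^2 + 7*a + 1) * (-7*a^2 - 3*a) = 28*a^5 + 54*a^4 - 31*a^3 - 28*a^2 - 3*a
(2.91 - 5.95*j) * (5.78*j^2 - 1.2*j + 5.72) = -34.391*j^3 + 23.9598*j^2 - 37.526*j + 16.6452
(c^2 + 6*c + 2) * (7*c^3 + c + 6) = 7*c^5 + 42*c^4 + 15*c^3 + 12*c^2 + 38*c + 12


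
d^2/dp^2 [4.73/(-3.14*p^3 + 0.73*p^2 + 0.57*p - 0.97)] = ((89.1132*p - 6.9058)*(3.14*p^3 - 0.73*p^2 - 0.57*p + 0.97) - 4.73*(-18.84*p^2 + 2.92*p + 1.14)*(-9.42*p^2 + 1.46*p + 0.57))/(3.14*p^3 - 0.73*p^2 - 0.57*p + 0.97)^3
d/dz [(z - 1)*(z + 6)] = 2*z + 5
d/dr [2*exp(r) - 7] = 2*exp(r)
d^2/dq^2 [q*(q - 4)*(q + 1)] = 6*q - 6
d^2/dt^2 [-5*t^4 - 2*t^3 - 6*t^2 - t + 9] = -60*t^2 - 12*t - 12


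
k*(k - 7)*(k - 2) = k^3 - 9*k^2 + 14*k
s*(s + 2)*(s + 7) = s^3 + 9*s^2 + 14*s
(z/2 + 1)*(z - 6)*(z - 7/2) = z^3/2 - 15*z^2/4 + z + 21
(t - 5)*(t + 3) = t^2 - 2*t - 15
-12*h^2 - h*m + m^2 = (-4*h + m)*(3*h + m)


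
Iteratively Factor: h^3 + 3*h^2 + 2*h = (h + 2)*(h^2 + h) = h*(h + 2)*(h + 1)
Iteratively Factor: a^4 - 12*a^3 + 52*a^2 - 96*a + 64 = (a - 2)*(a^3 - 10*a^2 + 32*a - 32) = (a - 4)*(a - 2)*(a^2 - 6*a + 8) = (a - 4)*(a - 2)^2*(a - 4)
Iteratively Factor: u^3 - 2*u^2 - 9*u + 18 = (u + 3)*(u^2 - 5*u + 6) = (u - 3)*(u + 3)*(u - 2)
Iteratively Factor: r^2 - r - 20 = (r - 5)*(r + 4)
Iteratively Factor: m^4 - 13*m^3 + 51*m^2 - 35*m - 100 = (m - 4)*(m^3 - 9*m^2 + 15*m + 25) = (m - 5)*(m - 4)*(m^2 - 4*m - 5) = (m - 5)*(m - 4)*(m + 1)*(m - 5)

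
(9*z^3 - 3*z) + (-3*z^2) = 9*z^3 - 3*z^2 - 3*z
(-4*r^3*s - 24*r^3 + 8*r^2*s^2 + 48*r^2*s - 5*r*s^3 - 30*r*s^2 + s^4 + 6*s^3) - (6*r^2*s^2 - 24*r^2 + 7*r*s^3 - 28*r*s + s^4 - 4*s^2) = -4*r^3*s - 24*r^3 + 2*r^2*s^2 + 48*r^2*s + 24*r^2 - 12*r*s^3 - 30*r*s^2 + 28*r*s + 6*s^3 + 4*s^2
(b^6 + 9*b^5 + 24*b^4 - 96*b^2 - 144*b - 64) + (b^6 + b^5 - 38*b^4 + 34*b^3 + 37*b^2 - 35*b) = 2*b^6 + 10*b^5 - 14*b^4 + 34*b^3 - 59*b^2 - 179*b - 64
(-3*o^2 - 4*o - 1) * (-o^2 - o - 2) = 3*o^4 + 7*o^3 + 11*o^2 + 9*o + 2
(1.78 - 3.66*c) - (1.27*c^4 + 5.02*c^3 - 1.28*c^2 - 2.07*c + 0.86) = -1.27*c^4 - 5.02*c^3 + 1.28*c^2 - 1.59*c + 0.92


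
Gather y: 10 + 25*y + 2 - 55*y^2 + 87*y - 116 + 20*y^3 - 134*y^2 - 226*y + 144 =20*y^3 - 189*y^2 - 114*y + 40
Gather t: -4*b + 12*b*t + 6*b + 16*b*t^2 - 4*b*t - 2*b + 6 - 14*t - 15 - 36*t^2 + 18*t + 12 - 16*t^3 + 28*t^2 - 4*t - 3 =8*b*t - 16*t^3 + t^2*(16*b - 8)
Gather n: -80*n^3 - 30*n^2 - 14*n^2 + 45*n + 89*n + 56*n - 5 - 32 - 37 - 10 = -80*n^3 - 44*n^2 + 190*n - 84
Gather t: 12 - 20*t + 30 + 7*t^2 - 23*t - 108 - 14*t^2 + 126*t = -7*t^2 + 83*t - 66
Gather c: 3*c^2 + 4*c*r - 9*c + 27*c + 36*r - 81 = 3*c^2 + c*(4*r + 18) + 36*r - 81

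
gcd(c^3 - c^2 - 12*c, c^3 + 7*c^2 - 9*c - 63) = c + 3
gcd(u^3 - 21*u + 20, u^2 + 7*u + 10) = u + 5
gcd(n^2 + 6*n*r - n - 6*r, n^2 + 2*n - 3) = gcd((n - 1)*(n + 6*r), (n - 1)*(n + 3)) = n - 1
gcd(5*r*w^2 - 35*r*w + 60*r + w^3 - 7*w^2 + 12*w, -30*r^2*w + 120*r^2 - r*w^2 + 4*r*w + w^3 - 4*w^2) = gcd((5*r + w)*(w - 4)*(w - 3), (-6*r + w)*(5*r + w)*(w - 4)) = 5*r*w - 20*r + w^2 - 4*w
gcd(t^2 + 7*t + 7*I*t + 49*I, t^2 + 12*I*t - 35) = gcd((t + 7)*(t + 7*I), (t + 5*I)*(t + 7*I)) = t + 7*I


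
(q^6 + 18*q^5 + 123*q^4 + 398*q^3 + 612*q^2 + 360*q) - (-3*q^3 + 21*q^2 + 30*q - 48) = q^6 + 18*q^5 + 123*q^4 + 401*q^3 + 591*q^2 + 330*q + 48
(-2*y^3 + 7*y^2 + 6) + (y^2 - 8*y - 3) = -2*y^3 + 8*y^2 - 8*y + 3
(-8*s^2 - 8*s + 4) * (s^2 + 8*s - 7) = -8*s^4 - 72*s^3 - 4*s^2 + 88*s - 28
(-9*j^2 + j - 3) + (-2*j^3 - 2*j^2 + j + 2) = -2*j^3 - 11*j^2 + 2*j - 1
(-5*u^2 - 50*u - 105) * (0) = 0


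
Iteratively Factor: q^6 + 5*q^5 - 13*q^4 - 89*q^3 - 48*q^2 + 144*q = (q - 4)*(q^5 + 9*q^4 + 23*q^3 + 3*q^2 - 36*q) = (q - 4)*(q + 3)*(q^4 + 6*q^3 + 5*q^2 - 12*q) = (q - 4)*(q - 1)*(q + 3)*(q^3 + 7*q^2 + 12*q) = (q - 4)*(q - 1)*(q + 3)*(q + 4)*(q^2 + 3*q) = (q - 4)*(q - 1)*(q + 3)^2*(q + 4)*(q)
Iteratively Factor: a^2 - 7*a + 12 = (a - 3)*(a - 4)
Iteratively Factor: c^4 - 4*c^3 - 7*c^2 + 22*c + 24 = (c - 4)*(c^3 - 7*c - 6) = (c - 4)*(c - 3)*(c^2 + 3*c + 2) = (c - 4)*(c - 3)*(c + 2)*(c + 1)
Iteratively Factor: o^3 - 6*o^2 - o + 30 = (o + 2)*(o^2 - 8*o + 15) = (o - 5)*(o + 2)*(o - 3)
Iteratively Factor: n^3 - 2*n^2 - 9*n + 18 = (n - 3)*(n^2 + n - 6) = (n - 3)*(n - 2)*(n + 3)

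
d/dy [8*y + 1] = 8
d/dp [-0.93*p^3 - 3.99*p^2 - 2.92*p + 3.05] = -2.79*p^2 - 7.98*p - 2.92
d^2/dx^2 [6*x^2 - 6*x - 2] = 12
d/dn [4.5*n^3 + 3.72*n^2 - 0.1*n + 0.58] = 13.5*n^2 + 7.44*n - 0.1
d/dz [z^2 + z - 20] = 2*z + 1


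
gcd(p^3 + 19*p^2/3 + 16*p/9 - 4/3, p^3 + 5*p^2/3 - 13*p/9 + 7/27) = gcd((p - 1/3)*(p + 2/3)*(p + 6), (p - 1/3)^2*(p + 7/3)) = p - 1/3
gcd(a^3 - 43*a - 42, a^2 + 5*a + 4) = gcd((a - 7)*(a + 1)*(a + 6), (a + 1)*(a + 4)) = a + 1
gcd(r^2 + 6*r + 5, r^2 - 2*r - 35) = r + 5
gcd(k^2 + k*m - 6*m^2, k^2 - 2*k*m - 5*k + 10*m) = k - 2*m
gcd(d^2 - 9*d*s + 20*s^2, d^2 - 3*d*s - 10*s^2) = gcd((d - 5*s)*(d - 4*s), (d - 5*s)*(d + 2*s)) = -d + 5*s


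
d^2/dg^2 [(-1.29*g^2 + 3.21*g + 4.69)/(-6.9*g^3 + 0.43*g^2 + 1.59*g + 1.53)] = (122.8338*g^6 - 916.9686*g^5 - 2537.43084*g^4 + 339.918276*g^3 - 108.226932*g^2 - 303.642144*g + 4.11498)/(328.509*g^9 - 61.4169*g^8 - 223.27227*g^7 - 190.304227*g^6 + 78.686757*g^5 + 96.60384*g^4 + 38.160585*g^3 - 14.62374*g^2 - 11.166093*g - 3.581577)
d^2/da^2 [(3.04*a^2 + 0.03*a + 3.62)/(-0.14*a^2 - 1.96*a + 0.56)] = (-1.11022302462516e-16*a^4 + 1.667176*a^3 - 1.855728*a^2 - 5.97408*a - 30.353344)/(0.002744*a^6 + 0.115248*a^5 + 1.580544*a^4 + 6.607552*a^3 - 6.322176*a^2 + 1.843968*a - 0.175616)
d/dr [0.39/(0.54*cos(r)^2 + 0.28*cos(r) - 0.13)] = (0.4212*cos(r) + 0.1092)*sin(r)/(0.54*cos(r)^2 + 0.28*cos(r) - 0.13)^2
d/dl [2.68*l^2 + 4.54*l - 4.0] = 5.36*l + 4.54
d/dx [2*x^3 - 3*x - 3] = 6*x^2 - 3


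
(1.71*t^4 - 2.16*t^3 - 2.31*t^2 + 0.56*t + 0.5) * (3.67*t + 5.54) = 6.2757*t^5 + 1.5462*t^4 - 20.4441*t^3 - 10.7422*t^2 + 4.9374*t + 2.77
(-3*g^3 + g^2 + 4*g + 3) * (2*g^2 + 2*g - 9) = -6*g^5 - 4*g^4 + 37*g^3 + 5*g^2 - 30*g - 27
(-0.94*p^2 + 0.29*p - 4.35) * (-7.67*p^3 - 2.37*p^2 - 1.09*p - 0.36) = 7.2098*p^5 + 0.00349999999999984*p^4 + 33.7018*p^3 + 10.3318*p^2 + 4.6371*p + 1.566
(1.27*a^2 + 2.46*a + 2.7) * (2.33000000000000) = 2.9591*a^2 + 5.7318*a + 6.291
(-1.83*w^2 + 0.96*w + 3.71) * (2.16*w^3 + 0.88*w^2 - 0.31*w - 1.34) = -3.9528*w^5 + 0.4632*w^4 + 9.4257*w^3 + 5.4194*w^2 - 2.4365*w - 4.9714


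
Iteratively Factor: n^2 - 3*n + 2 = (n - 2)*(n - 1)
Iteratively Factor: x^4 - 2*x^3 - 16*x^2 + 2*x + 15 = (x + 1)*(x^3 - 3*x^2 - 13*x + 15) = (x - 5)*(x + 1)*(x^2 + 2*x - 3) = (x - 5)*(x - 1)*(x + 1)*(x + 3)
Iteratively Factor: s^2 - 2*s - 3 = (s - 3)*(s + 1)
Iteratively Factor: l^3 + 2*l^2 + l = (l)*(l^2 + 2*l + 1) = l*(l + 1)*(l + 1)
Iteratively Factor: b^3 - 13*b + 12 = (b - 1)*(b^2 + b - 12) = (b - 3)*(b - 1)*(b + 4)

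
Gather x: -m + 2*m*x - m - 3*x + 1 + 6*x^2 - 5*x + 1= -2*m + 6*x^2 + x*(2*m - 8) + 2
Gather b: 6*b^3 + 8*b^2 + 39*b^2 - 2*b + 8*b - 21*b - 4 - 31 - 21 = 6*b^3 + 47*b^2 - 15*b - 56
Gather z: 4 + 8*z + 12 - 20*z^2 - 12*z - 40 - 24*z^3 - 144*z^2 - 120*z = -24*z^3 - 164*z^2 - 124*z - 24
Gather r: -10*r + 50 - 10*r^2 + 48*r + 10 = -10*r^2 + 38*r + 60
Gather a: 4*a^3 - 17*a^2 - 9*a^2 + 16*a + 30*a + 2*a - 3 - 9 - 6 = 4*a^3 - 26*a^2 + 48*a - 18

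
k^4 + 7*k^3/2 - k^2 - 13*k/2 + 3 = (k - 1)*(k - 1/2)*(k + 2)*(k + 3)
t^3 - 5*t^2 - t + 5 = (t - 5)*(t - 1)*(t + 1)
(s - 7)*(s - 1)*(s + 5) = s^3 - 3*s^2 - 33*s + 35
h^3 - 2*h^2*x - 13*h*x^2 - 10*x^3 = (h - 5*x)*(h + x)*(h + 2*x)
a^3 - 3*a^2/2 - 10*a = a*(a - 4)*(a + 5/2)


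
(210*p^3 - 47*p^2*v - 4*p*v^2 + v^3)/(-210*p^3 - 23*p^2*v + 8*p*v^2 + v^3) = (-6*p + v)/(6*p + v)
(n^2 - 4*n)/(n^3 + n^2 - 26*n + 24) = n/(n^2 + 5*n - 6)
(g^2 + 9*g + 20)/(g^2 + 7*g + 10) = (g + 4)/(g + 2)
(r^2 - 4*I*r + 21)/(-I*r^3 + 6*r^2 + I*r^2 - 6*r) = (-r^2 + 4*I*r - 21)/(r*(I*r^2 - 6*r - I*r + 6))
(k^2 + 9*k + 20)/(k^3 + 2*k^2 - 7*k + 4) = (k + 5)/(k^2 - 2*k + 1)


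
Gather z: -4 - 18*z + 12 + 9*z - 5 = 3 - 9*z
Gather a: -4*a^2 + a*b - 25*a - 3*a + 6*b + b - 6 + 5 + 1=-4*a^2 + a*(b - 28) + 7*b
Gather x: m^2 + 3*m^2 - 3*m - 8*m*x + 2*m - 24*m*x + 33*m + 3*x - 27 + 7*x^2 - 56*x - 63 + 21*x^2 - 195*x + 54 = 4*m^2 + 32*m + 28*x^2 + x*(-32*m - 248) - 36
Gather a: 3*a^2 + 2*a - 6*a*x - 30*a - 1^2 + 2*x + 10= 3*a^2 + a*(-6*x - 28) + 2*x + 9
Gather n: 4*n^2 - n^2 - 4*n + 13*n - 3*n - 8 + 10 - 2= 3*n^2 + 6*n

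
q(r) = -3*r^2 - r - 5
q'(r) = -6*r - 1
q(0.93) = -8.52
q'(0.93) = -6.58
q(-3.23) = -33.07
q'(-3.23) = 18.38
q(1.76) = -16.05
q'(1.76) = -11.56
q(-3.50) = -38.25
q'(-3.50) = 20.00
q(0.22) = -5.37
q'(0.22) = -2.32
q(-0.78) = -6.05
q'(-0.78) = 3.68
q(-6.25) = -115.94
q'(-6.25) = 36.50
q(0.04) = -5.04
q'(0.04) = -1.24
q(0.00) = -5.00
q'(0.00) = -1.00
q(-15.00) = -665.00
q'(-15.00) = 89.00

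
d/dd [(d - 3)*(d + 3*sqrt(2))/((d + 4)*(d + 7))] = (-3*sqrt(2)*d^2 + 14*d^2 + 18*sqrt(2)*d + 56*d - 84 + 183*sqrt(2))/(d^4 + 22*d^3 + 177*d^2 + 616*d + 784)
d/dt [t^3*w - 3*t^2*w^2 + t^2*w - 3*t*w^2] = w*(3*t^2 - 6*t*w + 2*t - 3*w)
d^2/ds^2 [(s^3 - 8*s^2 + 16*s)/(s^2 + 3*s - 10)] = 2*(59*s^3 - 330*s^2 + 780*s - 320)/(s^6 + 9*s^5 - 3*s^4 - 153*s^3 + 30*s^2 + 900*s - 1000)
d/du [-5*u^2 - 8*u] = -10*u - 8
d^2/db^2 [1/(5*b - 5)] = 2/(5*(b - 1)^3)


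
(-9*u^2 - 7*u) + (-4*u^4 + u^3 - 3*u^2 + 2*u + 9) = -4*u^4 + u^3 - 12*u^2 - 5*u + 9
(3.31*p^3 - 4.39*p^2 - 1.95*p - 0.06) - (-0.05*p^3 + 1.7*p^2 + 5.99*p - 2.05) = 3.36*p^3 - 6.09*p^2 - 7.94*p + 1.99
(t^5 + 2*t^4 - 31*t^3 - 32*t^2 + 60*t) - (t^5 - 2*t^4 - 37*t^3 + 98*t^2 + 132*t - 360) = 4*t^4 + 6*t^3 - 130*t^2 - 72*t + 360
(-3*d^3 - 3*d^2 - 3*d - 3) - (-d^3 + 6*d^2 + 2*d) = -2*d^3 - 9*d^2 - 5*d - 3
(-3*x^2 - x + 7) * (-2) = 6*x^2 + 2*x - 14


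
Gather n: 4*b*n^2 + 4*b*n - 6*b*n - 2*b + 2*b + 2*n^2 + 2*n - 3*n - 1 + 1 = n^2*(4*b + 2) + n*(-2*b - 1)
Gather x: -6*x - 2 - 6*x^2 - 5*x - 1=-6*x^2 - 11*x - 3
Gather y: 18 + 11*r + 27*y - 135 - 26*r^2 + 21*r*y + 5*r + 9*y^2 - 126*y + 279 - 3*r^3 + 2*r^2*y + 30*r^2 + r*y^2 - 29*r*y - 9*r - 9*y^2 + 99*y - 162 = -3*r^3 + 4*r^2 + r*y^2 + 7*r + y*(2*r^2 - 8*r)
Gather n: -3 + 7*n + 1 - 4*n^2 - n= -4*n^2 + 6*n - 2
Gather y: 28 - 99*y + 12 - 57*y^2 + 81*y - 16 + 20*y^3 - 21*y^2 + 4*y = 20*y^3 - 78*y^2 - 14*y + 24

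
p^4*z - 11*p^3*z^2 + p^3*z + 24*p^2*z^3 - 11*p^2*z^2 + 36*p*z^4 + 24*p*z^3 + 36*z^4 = (p - 6*z)^2*(p + z)*(p*z + z)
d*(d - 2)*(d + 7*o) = d^3 + 7*d^2*o - 2*d^2 - 14*d*o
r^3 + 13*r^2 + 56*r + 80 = (r + 4)^2*(r + 5)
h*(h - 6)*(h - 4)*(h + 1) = h^4 - 9*h^3 + 14*h^2 + 24*h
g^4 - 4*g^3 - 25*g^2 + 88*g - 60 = (g - 6)*(g - 2)*(g - 1)*(g + 5)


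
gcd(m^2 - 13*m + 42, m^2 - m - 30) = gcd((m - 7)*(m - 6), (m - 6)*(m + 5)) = m - 6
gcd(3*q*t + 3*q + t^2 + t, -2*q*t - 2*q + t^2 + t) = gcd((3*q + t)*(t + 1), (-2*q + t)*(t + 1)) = t + 1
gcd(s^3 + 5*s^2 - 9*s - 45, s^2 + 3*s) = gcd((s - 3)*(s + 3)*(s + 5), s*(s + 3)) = s + 3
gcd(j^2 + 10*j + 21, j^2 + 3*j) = j + 3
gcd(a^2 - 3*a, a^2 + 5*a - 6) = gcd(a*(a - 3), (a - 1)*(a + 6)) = 1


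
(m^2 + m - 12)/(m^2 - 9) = (m + 4)/(m + 3)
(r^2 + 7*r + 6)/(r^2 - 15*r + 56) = (r^2 + 7*r + 6)/(r^2 - 15*r + 56)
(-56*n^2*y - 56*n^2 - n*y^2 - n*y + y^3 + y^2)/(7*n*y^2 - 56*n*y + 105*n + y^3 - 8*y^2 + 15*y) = (-8*n*y - 8*n + y^2 + y)/(y^2 - 8*y + 15)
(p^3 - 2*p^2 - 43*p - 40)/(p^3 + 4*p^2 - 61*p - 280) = (p + 1)/(p + 7)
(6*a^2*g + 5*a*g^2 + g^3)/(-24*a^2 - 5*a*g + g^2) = g*(-2*a - g)/(8*a - g)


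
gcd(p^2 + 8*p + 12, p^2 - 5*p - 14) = p + 2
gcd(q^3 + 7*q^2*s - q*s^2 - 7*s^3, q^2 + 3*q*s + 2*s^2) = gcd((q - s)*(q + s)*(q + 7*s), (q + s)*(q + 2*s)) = q + s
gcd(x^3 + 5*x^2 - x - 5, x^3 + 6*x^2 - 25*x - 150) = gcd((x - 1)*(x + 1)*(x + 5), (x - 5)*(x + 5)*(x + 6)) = x + 5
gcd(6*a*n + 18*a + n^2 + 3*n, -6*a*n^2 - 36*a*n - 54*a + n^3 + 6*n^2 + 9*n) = n + 3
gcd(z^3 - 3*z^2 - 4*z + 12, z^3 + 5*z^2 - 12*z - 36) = z^2 - z - 6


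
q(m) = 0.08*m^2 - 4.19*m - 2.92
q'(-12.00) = -6.11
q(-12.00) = 58.88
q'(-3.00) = -4.67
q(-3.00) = 10.37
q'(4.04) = -3.54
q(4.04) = -18.54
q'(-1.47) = -4.43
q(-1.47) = 3.41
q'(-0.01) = -4.19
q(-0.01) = -2.88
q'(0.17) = -4.16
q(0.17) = -3.63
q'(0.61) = -4.09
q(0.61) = -5.45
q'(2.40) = -3.81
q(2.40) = -12.52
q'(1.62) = -3.93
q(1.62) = -9.50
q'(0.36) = -4.13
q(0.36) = -4.42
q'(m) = 0.16*m - 4.19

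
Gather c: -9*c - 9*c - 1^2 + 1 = -18*c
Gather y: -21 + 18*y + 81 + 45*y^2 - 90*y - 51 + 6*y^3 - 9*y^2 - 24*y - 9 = 6*y^3 + 36*y^2 - 96*y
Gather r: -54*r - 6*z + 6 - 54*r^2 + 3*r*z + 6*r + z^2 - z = -54*r^2 + r*(3*z - 48) + z^2 - 7*z + 6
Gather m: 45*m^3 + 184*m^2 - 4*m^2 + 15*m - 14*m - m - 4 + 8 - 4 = 45*m^3 + 180*m^2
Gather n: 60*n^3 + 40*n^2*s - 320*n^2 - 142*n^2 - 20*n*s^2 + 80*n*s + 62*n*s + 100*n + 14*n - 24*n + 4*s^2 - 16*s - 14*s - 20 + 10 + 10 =60*n^3 + n^2*(40*s - 462) + n*(-20*s^2 + 142*s + 90) + 4*s^2 - 30*s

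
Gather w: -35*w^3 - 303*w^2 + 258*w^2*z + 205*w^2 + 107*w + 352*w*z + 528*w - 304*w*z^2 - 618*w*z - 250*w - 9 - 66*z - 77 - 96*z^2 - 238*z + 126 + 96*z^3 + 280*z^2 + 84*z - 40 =-35*w^3 + w^2*(258*z - 98) + w*(-304*z^2 - 266*z + 385) + 96*z^3 + 184*z^2 - 220*z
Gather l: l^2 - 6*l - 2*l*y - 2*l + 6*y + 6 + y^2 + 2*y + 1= l^2 + l*(-2*y - 8) + y^2 + 8*y + 7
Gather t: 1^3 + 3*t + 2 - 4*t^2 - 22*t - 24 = -4*t^2 - 19*t - 21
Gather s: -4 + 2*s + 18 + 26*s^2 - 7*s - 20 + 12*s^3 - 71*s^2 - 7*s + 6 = 12*s^3 - 45*s^2 - 12*s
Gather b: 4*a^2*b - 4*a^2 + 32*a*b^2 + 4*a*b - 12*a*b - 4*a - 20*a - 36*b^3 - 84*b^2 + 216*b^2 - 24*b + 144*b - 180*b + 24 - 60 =-4*a^2 - 24*a - 36*b^3 + b^2*(32*a + 132) + b*(4*a^2 - 8*a - 60) - 36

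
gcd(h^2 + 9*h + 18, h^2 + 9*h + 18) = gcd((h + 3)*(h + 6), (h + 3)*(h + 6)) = h^2 + 9*h + 18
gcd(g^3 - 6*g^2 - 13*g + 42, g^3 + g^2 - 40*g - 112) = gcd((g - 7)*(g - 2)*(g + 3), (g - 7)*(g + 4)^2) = g - 7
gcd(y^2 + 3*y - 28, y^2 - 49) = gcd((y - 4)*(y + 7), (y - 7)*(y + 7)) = y + 7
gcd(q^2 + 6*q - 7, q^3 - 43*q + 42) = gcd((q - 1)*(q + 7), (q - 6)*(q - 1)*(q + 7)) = q^2 + 6*q - 7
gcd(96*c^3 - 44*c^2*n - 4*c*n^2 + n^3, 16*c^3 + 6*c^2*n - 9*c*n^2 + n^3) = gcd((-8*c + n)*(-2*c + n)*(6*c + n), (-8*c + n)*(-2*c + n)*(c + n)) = 16*c^2 - 10*c*n + n^2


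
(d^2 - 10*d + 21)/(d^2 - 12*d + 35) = (d - 3)/(d - 5)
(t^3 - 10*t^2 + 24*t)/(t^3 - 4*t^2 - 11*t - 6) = t*(t - 4)/(t^2 + 2*t + 1)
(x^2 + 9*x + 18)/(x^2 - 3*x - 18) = (x + 6)/(x - 6)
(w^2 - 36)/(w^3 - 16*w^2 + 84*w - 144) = (w + 6)/(w^2 - 10*w + 24)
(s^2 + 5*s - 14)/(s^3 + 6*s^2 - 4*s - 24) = (s + 7)/(s^2 + 8*s + 12)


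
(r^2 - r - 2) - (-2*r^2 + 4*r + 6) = 3*r^2 - 5*r - 8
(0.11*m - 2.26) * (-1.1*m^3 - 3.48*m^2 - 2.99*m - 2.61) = -0.121*m^4 + 2.1032*m^3 + 7.5359*m^2 + 6.4703*m + 5.8986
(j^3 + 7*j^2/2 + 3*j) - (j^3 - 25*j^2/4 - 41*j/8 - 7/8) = 39*j^2/4 + 65*j/8 + 7/8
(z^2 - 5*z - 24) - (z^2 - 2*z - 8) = -3*z - 16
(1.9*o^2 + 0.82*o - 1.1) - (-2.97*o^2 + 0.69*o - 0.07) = 4.87*o^2 + 0.13*o - 1.03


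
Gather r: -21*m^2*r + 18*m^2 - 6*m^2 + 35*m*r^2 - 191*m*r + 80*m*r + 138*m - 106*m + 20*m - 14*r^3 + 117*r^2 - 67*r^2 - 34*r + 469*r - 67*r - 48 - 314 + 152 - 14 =12*m^2 + 52*m - 14*r^3 + r^2*(35*m + 50) + r*(-21*m^2 - 111*m + 368) - 224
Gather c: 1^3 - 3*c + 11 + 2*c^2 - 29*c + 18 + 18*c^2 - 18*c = 20*c^2 - 50*c + 30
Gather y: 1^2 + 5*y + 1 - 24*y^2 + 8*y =-24*y^2 + 13*y + 2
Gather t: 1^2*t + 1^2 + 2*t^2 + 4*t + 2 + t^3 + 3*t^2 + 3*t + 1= t^3 + 5*t^2 + 8*t + 4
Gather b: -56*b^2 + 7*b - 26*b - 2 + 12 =-56*b^2 - 19*b + 10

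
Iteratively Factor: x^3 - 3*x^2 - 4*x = (x + 1)*(x^2 - 4*x) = x*(x + 1)*(x - 4)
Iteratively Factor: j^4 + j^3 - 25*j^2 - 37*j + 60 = (j - 1)*(j^3 + 2*j^2 - 23*j - 60) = (j - 1)*(j + 4)*(j^2 - 2*j - 15) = (j - 5)*(j - 1)*(j + 4)*(j + 3)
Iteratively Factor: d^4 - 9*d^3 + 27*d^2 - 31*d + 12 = (d - 1)*(d^3 - 8*d^2 + 19*d - 12) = (d - 3)*(d - 1)*(d^2 - 5*d + 4) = (d - 4)*(d - 3)*(d - 1)*(d - 1)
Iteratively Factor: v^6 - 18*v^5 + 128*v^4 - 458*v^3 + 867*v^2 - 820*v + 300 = (v - 2)*(v^5 - 16*v^4 + 96*v^3 - 266*v^2 + 335*v - 150) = (v - 2)*(v - 1)*(v^4 - 15*v^3 + 81*v^2 - 185*v + 150) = (v - 2)^2*(v - 1)*(v^3 - 13*v^2 + 55*v - 75) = (v - 5)*(v - 2)^2*(v - 1)*(v^2 - 8*v + 15) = (v - 5)^2*(v - 2)^2*(v - 1)*(v - 3)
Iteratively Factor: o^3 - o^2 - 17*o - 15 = (o + 3)*(o^2 - 4*o - 5) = (o - 5)*(o + 3)*(o + 1)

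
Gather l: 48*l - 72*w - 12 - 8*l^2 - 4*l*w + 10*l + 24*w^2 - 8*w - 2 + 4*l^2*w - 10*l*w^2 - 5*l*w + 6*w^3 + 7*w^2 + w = l^2*(4*w - 8) + l*(-10*w^2 - 9*w + 58) + 6*w^3 + 31*w^2 - 79*w - 14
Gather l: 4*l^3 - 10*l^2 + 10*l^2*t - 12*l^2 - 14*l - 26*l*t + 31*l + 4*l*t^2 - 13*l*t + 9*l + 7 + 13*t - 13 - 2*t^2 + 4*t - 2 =4*l^3 + l^2*(10*t - 22) + l*(4*t^2 - 39*t + 26) - 2*t^2 + 17*t - 8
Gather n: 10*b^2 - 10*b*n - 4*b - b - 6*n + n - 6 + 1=10*b^2 - 5*b + n*(-10*b - 5) - 5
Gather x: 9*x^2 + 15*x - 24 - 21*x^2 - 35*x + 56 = -12*x^2 - 20*x + 32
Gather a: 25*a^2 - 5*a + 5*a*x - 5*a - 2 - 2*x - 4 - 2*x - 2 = 25*a^2 + a*(5*x - 10) - 4*x - 8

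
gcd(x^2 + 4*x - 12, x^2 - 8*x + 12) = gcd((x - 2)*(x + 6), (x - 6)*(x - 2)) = x - 2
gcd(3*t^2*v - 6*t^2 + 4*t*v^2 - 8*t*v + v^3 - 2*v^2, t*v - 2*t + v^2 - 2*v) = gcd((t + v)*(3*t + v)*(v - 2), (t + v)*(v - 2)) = t*v - 2*t + v^2 - 2*v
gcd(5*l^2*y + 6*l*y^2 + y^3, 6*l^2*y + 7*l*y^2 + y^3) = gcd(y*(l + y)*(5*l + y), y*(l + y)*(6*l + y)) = l*y + y^2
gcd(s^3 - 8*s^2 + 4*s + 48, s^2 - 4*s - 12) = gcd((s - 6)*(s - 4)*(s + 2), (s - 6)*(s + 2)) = s^2 - 4*s - 12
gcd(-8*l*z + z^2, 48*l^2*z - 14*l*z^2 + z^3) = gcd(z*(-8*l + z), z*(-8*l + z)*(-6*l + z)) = -8*l*z + z^2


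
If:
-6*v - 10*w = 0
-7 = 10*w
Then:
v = 7/6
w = -7/10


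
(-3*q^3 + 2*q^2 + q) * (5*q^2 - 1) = -15*q^5 + 10*q^4 + 8*q^3 - 2*q^2 - q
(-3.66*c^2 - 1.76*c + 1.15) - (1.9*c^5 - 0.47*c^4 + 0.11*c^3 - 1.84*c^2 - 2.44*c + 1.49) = -1.9*c^5 + 0.47*c^4 - 0.11*c^3 - 1.82*c^2 + 0.68*c - 0.34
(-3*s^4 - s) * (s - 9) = -3*s^5 + 27*s^4 - s^2 + 9*s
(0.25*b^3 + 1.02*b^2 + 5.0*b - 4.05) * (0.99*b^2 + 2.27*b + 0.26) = 0.2475*b^5 + 1.5773*b^4 + 7.3304*b^3 + 7.6057*b^2 - 7.8935*b - 1.053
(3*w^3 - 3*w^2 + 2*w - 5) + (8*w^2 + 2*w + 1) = 3*w^3 + 5*w^2 + 4*w - 4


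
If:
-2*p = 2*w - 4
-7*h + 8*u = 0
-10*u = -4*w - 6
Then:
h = 16*w/35 + 24/35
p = 2 - w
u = 2*w/5 + 3/5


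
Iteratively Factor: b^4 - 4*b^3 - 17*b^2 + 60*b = (b + 4)*(b^3 - 8*b^2 + 15*b) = (b - 3)*(b + 4)*(b^2 - 5*b) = (b - 5)*(b - 3)*(b + 4)*(b)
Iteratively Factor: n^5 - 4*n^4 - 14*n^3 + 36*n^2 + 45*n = (n - 5)*(n^4 + n^3 - 9*n^2 - 9*n) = (n - 5)*(n + 1)*(n^3 - 9*n) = n*(n - 5)*(n + 1)*(n^2 - 9) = n*(n - 5)*(n + 1)*(n + 3)*(n - 3)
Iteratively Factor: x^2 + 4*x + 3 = (x + 3)*(x + 1)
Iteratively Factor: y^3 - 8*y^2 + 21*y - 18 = (y - 3)*(y^2 - 5*y + 6) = (y - 3)*(y - 2)*(y - 3)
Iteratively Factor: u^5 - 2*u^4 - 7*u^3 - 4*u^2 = (u - 4)*(u^4 + 2*u^3 + u^2) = u*(u - 4)*(u^3 + 2*u^2 + u) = u^2*(u - 4)*(u^2 + 2*u + 1) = u^2*(u - 4)*(u + 1)*(u + 1)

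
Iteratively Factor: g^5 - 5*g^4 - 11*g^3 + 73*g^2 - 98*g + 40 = (g - 1)*(g^4 - 4*g^3 - 15*g^2 + 58*g - 40) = (g - 2)*(g - 1)*(g^3 - 2*g^2 - 19*g + 20) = (g - 5)*(g - 2)*(g - 1)*(g^2 + 3*g - 4) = (g - 5)*(g - 2)*(g - 1)*(g + 4)*(g - 1)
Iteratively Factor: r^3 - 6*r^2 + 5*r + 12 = (r + 1)*(r^2 - 7*r + 12) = (r - 3)*(r + 1)*(r - 4)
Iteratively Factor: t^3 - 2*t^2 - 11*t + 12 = (t - 1)*(t^2 - t - 12) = (t - 1)*(t + 3)*(t - 4)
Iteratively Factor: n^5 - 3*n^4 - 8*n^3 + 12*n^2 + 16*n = (n + 2)*(n^4 - 5*n^3 + 2*n^2 + 8*n) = (n + 1)*(n + 2)*(n^3 - 6*n^2 + 8*n) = (n - 2)*(n + 1)*(n + 2)*(n^2 - 4*n) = n*(n - 2)*(n + 1)*(n + 2)*(n - 4)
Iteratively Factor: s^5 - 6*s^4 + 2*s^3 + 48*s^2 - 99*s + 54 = (s - 3)*(s^4 - 3*s^3 - 7*s^2 + 27*s - 18) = (s - 3)^2*(s^3 - 7*s + 6) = (s - 3)^2*(s + 3)*(s^2 - 3*s + 2) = (s - 3)^2*(s - 2)*(s + 3)*(s - 1)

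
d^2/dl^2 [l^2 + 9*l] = 2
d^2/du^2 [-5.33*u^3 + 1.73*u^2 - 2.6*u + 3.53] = 3.46 - 31.98*u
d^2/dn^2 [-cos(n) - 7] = cos(n)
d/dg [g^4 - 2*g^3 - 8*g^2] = 2*g*(2*g^2 - 3*g - 8)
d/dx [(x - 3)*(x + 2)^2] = (x + 2)*(3*x - 4)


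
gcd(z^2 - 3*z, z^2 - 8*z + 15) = z - 3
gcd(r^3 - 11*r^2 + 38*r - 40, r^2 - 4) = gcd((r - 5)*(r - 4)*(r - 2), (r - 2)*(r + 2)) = r - 2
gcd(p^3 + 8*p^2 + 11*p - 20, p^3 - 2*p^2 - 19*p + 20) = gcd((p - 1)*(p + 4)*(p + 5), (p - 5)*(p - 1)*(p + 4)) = p^2 + 3*p - 4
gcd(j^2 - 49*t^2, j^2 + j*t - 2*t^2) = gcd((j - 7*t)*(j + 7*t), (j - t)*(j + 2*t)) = 1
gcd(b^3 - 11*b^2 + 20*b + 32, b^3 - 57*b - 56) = b^2 - 7*b - 8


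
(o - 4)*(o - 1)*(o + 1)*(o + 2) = o^4 - 2*o^3 - 9*o^2 + 2*o + 8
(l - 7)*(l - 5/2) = l^2 - 19*l/2 + 35/2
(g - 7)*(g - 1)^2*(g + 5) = g^4 - 4*g^3 - 30*g^2 + 68*g - 35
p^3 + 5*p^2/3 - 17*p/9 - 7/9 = (p - 1)*(p + 1/3)*(p + 7/3)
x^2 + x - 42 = (x - 6)*(x + 7)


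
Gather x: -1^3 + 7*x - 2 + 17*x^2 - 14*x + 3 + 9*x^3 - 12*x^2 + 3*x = 9*x^3 + 5*x^2 - 4*x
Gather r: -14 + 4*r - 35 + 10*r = 14*r - 49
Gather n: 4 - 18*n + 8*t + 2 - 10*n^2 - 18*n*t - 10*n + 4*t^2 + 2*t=-10*n^2 + n*(-18*t - 28) + 4*t^2 + 10*t + 6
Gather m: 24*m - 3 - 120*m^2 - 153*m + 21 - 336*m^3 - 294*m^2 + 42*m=-336*m^3 - 414*m^2 - 87*m + 18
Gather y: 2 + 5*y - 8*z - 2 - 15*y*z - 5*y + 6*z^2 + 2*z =-15*y*z + 6*z^2 - 6*z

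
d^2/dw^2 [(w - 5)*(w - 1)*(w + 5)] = 6*w - 2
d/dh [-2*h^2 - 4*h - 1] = -4*h - 4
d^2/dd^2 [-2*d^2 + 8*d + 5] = -4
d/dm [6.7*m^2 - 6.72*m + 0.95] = 13.4*m - 6.72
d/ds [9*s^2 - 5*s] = 18*s - 5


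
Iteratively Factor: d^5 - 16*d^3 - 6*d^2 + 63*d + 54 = (d + 2)*(d^4 - 2*d^3 - 12*d^2 + 18*d + 27) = (d + 2)*(d + 3)*(d^3 - 5*d^2 + 3*d + 9) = (d - 3)*(d + 2)*(d + 3)*(d^2 - 2*d - 3) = (d - 3)*(d + 1)*(d + 2)*(d + 3)*(d - 3)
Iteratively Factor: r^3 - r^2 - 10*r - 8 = (r + 2)*(r^2 - 3*r - 4) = (r - 4)*(r + 2)*(r + 1)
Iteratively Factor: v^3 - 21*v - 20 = (v + 4)*(v^2 - 4*v - 5) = (v + 1)*(v + 4)*(v - 5)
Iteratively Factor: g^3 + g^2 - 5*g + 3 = (g - 1)*(g^2 + 2*g - 3) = (g - 1)^2*(g + 3)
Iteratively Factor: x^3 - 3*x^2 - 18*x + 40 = (x + 4)*(x^2 - 7*x + 10) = (x - 5)*(x + 4)*(x - 2)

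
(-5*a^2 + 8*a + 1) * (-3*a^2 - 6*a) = 15*a^4 + 6*a^3 - 51*a^2 - 6*a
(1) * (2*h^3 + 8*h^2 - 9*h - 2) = 2*h^3 + 8*h^2 - 9*h - 2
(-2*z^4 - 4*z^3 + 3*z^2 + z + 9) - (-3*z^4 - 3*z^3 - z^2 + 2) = z^4 - z^3 + 4*z^2 + z + 7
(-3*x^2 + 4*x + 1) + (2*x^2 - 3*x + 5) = -x^2 + x + 6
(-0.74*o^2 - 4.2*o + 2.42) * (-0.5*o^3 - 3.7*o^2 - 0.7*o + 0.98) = 0.37*o^5 + 4.838*o^4 + 14.848*o^3 - 6.7392*o^2 - 5.81*o + 2.3716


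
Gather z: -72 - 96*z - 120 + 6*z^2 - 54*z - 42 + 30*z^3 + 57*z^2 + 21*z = 30*z^3 + 63*z^2 - 129*z - 234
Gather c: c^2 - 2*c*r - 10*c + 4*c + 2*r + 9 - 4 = c^2 + c*(-2*r - 6) + 2*r + 5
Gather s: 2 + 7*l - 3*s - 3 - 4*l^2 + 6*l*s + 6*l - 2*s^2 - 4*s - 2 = -4*l^2 + 13*l - 2*s^2 + s*(6*l - 7) - 3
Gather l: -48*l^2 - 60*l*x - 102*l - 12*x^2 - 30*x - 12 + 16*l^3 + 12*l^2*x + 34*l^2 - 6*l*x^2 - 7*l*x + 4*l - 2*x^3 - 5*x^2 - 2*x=16*l^3 + l^2*(12*x - 14) + l*(-6*x^2 - 67*x - 98) - 2*x^3 - 17*x^2 - 32*x - 12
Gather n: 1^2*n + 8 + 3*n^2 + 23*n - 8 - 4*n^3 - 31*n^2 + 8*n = -4*n^3 - 28*n^2 + 32*n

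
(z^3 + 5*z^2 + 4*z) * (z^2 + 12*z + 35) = z^5 + 17*z^4 + 99*z^3 + 223*z^2 + 140*z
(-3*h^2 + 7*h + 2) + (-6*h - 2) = -3*h^2 + h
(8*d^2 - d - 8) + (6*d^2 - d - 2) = 14*d^2 - 2*d - 10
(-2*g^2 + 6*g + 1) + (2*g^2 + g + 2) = 7*g + 3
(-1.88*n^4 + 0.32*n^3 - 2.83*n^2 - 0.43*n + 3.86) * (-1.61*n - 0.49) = 3.0268*n^5 + 0.406*n^4 + 4.3995*n^3 + 2.079*n^2 - 6.0039*n - 1.8914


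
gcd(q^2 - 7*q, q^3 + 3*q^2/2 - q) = q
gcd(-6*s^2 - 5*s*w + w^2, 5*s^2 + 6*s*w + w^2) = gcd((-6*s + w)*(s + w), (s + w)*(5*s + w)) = s + w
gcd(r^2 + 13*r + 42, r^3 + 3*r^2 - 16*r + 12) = r + 6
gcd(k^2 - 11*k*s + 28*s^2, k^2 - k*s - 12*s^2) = -k + 4*s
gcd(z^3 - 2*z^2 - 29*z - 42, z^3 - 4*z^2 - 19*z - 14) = z^2 - 5*z - 14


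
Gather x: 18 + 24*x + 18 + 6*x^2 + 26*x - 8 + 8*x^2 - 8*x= 14*x^2 + 42*x + 28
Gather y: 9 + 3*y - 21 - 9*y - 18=-6*y - 30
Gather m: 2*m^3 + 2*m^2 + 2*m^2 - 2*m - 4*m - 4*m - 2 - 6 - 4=2*m^3 + 4*m^2 - 10*m - 12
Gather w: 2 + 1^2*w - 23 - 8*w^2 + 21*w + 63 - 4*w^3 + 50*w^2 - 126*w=-4*w^3 + 42*w^2 - 104*w + 42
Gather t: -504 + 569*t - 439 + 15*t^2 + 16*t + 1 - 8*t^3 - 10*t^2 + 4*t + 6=-8*t^3 + 5*t^2 + 589*t - 936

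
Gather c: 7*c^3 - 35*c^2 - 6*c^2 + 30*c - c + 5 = 7*c^3 - 41*c^2 + 29*c + 5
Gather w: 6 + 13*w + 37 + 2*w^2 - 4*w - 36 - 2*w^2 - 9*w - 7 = 0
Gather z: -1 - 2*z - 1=-2*z - 2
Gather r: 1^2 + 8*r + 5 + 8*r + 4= 16*r + 10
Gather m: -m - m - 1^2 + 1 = -2*m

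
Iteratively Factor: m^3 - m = (m)*(m^2 - 1) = m*(m + 1)*(m - 1)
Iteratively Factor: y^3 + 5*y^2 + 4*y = (y + 4)*(y^2 + y) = y*(y + 4)*(y + 1)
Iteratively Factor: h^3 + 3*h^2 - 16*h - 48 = (h - 4)*(h^2 + 7*h + 12) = (h - 4)*(h + 4)*(h + 3)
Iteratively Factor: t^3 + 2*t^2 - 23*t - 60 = (t + 3)*(t^2 - t - 20) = (t - 5)*(t + 3)*(t + 4)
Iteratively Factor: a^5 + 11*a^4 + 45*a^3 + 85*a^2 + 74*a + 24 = (a + 4)*(a^4 + 7*a^3 + 17*a^2 + 17*a + 6) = (a + 3)*(a + 4)*(a^3 + 4*a^2 + 5*a + 2) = (a + 1)*(a + 3)*(a + 4)*(a^2 + 3*a + 2) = (a + 1)^2*(a + 3)*(a + 4)*(a + 2)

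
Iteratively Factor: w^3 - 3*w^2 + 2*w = (w - 1)*(w^2 - 2*w) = (w - 2)*(w - 1)*(w)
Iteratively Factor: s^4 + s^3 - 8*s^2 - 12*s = (s + 2)*(s^3 - s^2 - 6*s) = s*(s + 2)*(s^2 - s - 6) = s*(s - 3)*(s + 2)*(s + 2)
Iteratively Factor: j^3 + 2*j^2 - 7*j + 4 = (j - 1)*(j^2 + 3*j - 4) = (j - 1)*(j + 4)*(j - 1)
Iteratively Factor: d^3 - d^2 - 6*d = (d)*(d^2 - d - 6) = d*(d - 3)*(d + 2)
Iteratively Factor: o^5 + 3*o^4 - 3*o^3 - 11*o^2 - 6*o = (o)*(o^4 + 3*o^3 - 3*o^2 - 11*o - 6) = o*(o + 1)*(o^3 + 2*o^2 - 5*o - 6) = o*(o - 2)*(o + 1)*(o^2 + 4*o + 3) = o*(o - 2)*(o + 1)*(o + 3)*(o + 1)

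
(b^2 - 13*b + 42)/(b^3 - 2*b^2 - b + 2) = (b^2 - 13*b + 42)/(b^3 - 2*b^2 - b + 2)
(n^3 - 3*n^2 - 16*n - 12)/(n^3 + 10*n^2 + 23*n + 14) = (n - 6)/(n + 7)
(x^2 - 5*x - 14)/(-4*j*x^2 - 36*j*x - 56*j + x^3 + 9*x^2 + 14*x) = (x - 7)/(-4*j*x - 28*j + x^2 + 7*x)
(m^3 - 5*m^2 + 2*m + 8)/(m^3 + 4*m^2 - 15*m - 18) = (m^2 - 6*m + 8)/(m^2 + 3*m - 18)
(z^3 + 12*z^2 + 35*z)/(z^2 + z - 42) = z*(z + 5)/(z - 6)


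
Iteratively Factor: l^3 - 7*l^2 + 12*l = (l)*(l^2 - 7*l + 12) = l*(l - 4)*(l - 3)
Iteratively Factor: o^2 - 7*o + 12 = (o - 3)*(o - 4)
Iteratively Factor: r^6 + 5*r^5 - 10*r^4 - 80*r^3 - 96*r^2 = (r)*(r^5 + 5*r^4 - 10*r^3 - 80*r^2 - 96*r) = r*(r + 4)*(r^4 + r^3 - 14*r^2 - 24*r) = r*(r + 2)*(r + 4)*(r^3 - r^2 - 12*r) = r^2*(r + 2)*(r + 4)*(r^2 - r - 12) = r^2*(r + 2)*(r + 3)*(r + 4)*(r - 4)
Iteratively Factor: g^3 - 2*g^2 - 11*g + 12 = (g - 1)*(g^2 - g - 12) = (g - 4)*(g - 1)*(g + 3)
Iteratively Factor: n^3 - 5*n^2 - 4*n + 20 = (n + 2)*(n^2 - 7*n + 10) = (n - 5)*(n + 2)*(n - 2)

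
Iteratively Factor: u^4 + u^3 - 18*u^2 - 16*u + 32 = (u - 4)*(u^3 + 5*u^2 + 2*u - 8) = (u - 4)*(u + 4)*(u^2 + u - 2) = (u - 4)*(u + 2)*(u + 4)*(u - 1)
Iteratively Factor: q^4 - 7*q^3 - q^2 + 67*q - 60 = (q + 3)*(q^3 - 10*q^2 + 29*q - 20) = (q - 5)*(q + 3)*(q^2 - 5*q + 4) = (q - 5)*(q - 4)*(q + 3)*(q - 1)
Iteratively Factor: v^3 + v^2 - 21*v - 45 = (v - 5)*(v^2 + 6*v + 9) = (v - 5)*(v + 3)*(v + 3)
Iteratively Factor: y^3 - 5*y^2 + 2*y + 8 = (y + 1)*(y^2 - 6*y + 8) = (y - 2)*(y + 1)*(y - 4)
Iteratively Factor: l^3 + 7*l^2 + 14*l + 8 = (l + 1)*(l^2 + 6*l + 8) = (l + 1)*(l + 4)*(l + 2)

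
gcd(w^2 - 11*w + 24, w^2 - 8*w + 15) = w - 3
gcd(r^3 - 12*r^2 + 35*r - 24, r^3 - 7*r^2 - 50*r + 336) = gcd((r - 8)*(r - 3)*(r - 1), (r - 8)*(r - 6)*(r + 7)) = r - 8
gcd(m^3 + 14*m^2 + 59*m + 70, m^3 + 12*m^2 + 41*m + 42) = m^2 + 9*m + 14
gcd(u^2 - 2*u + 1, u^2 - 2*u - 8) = 1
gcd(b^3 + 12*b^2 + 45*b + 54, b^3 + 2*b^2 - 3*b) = b + 3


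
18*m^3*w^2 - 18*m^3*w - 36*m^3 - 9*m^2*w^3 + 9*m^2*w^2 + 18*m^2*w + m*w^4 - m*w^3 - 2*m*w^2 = (-6*m + w)*(-3*m + w)*(w - 2)*(m*w + m)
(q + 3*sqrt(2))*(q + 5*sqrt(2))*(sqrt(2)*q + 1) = sqrt(2)*q^3 + 17*q^2 + 38*sqrt(2)*q + 30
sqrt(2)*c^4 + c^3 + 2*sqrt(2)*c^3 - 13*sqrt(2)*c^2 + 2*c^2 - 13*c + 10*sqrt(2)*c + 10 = (c - 2)*(c - 1)*(c + 5)*(sqrt(2)*c + 1)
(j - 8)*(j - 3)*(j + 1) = j^3 - 10*j^2 + 13*j + 24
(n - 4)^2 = n^2 - 8*n + 16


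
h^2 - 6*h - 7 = (h - 7)*(h + 1)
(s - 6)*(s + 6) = s^2 - 36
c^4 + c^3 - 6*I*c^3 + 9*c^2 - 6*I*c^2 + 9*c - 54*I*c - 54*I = (c + 1)*(c - 6*I)*(c - 3*I)*(c + 3*I)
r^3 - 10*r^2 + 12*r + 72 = (r - 6)^2*(r + 2)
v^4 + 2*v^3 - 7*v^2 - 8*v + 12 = (v - 2)*(v - 1)*(v + 2)*(v + 3)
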